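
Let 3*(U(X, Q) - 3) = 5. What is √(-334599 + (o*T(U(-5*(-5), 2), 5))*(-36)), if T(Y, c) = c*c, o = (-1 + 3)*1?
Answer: I*√336399 ≈ 580.0*I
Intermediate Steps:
U(X, Q) = 14/3 (U(X, Q) = 3 + (⅓)*5 = 3 + 5/3 = 14/3)
o = 2 (o = 2*1 = 2)
T(Y, c) = c²
√(-334599 + (o*T(U(-5*(-5), 2), 5))*(-36)) = √(-334599 + (2*5²)*(-36)) = √(-334599 + (2*25)*(-36)) = √(-334599 + 50*(-36)) = √(-334599 - 1800) = √(-336399) = I*√336399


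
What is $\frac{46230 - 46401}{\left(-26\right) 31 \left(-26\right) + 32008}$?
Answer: $- \frac{171}{52964} \approx -0.0032286$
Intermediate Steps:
$\frac{46230 - 46401}{\left(-26\right) 31 \left(-26\right) + 32008} = - \frac{171}{\left(-806\right) \left(-26\right) + 32008} = - \frac{171}{20956 + 32008} = - \frac{171}{52964}$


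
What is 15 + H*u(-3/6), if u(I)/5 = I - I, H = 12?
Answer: 15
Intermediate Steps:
u(I) = 0 (u(I) = 5*(I - I) = 5*0 = 0)
15 + H*u(-3/6) = 15 + 12*0 = 15 + 0 = 15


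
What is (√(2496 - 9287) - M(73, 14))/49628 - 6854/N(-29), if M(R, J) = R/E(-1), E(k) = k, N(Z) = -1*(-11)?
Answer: -340149509/545908 + I*√6791/49628 ≈ -623.09 + 0.0016605*I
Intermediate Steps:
N(Z) = 11
M(R, J) = -R (M(R, J) = R/(-1) = R*(-1) = -R)
(√(2496 - 9287) - M(73, 14))/49628 - 6854/N(-29) = (√(2496 - 9287) - (-1)*73)/49628 - 6854/11 = (√(-6791) - 1*(-73))*(1/49628) - 6854*1/11 = (I*√6791 + 73)*(1/49628) - 6854/11 = (73 + I*√6791)*(1/49628) - 6854/11 = (73/49628 + I*√6791/49628) - 6854/11 = -340149509/545908 + I*√6791/49628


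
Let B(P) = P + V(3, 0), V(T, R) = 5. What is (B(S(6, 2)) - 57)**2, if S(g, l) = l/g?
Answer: 24025/9 ≈ 2669.4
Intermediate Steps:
B(P) = 5 + P (B(P) = P + 5 = 5 + P)
(B(S(6, 2)) - 57)**2 = ((5 + 2/6) - 57)**2 = ((5 + 2*(1/6)) - 57)**2 = ((5 + 1/3) - 57)**2 = (16/3 - 57)**2 = (-155/3)**2 = 24025/9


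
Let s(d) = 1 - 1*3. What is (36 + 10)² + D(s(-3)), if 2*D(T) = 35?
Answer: 4267/2 ≈ 2133.5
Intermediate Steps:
s(d) = -2 (s(d) = 1 - 3 = -2)
D(T) = 35/2 (D(T) = (½)*35 = 35/2)
(36 + 10)² + D(s(-3)) = (36 + 10)² + 35/2 = 46² + 35/2 = 2116 + 35/2 = 4267/2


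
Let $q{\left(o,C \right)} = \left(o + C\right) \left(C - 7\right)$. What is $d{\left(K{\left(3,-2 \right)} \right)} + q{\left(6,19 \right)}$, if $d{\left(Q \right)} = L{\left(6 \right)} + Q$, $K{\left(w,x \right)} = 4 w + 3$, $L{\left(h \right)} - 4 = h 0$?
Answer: $319$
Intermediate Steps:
$L{\left(h \right)} = 4$ ($L{\left(h \right)} = 4 + h 0 = 4 + 0 = 4$)
$K{\left(w,x \right)} = 3 + 4 w$
$q{\left(o,C \right)} = \left(-7 + C\right) \left(C + o\right)$ ($q{\left(o,C \right)} = \left(C + o\right) \left(-7 + C\right) = \left(-7 + C\right) \left(C + o\right)$)
$d{\left(Q \right)} = 4 + Q$
$d{\left(K{\left(3,-2 \right)} \right)} + q{\left(6,19 \right)} = \left(4 + \left(3 + 4 \cdot 3\right)\right) + \left(19^{2} - 133 - 42 + 19 \cdot 6\right) = \left(4 + \left(3 + 12\right)\right) + \left(361 - 133 - 42 + 114\right) = \left(4 + 15\right) + 300 = 19 + 300 = 319$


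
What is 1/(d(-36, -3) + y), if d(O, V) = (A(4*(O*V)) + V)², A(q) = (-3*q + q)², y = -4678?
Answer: 1/557251794371 ≈ 1.7945e-12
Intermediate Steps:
A(q) = 4*q² (A(q) = (-2*q)² = 4*q²)
d(O, V) = (V + 64*O²*V²)² (d(O, V) = (4*(4*(O*V))² + V)² = (4*(4*O*V)² + V)² = (4*(16*O²*V²) + V)² = (64*O²*V² + V)² = (V + 64*O²*V²)²)
1/(d(-36, -3) + y) = 1/((-3)²*(1 + 64*(-3)*(-36)²)² - 4678) = 1/(9*(1 + 64*(-3)*1296)² - 4678) = 1/(9*(1 - 248832)² - 4678) = 1/(9*(-248831)² - 4678) = 1/(9*61916866561 - 4678) = 1/(557251799049 - 4678) = 1/557251794371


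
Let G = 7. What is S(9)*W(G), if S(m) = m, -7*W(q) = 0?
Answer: 0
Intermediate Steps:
W(q) = 0 (W(q) = -1/7*0 = 0)
S(9)*W(G) = 9*0 = 0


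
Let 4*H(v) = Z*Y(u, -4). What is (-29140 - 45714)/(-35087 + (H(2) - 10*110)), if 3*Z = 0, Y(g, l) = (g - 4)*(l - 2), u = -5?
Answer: 74854/36187 ≈ 2.0685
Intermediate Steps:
Y(g, l) = (-4 + g)*(-2 + l)
Z = 0 (Z = (1/3)*0 = 0)
H(v) = 0 (H(v) = (0*(8 - 4*(-4) - 2*(-5) - 5*(-4)))/4 = (0*(8 + 16 + 10 + 20))/4 = (0*54)/4 = (1/4)*0 = 0)
(-29140 - 45714)/(-35087 + (H(2) - 10*110)) = (-29140 - 45714)/(-35087 + (0 - 10*110)) = -74854/(-35087 + (0 - 1100)) = -74854/(-35087 - 1100) = -74854/(-36187) = -74854*(-1/36187) = 74854/36187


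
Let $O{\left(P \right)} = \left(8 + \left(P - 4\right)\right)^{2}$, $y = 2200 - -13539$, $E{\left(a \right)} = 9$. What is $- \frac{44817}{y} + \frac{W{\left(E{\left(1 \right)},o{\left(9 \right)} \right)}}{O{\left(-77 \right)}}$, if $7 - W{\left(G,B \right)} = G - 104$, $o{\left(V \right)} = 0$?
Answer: $- \frac{237224415}{83873131} \approx -2.8284$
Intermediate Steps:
$W{\left(G,B \right)} = 111 - G$ ($W{\left(G,B \right)} = 7 - \left(G - 104\right) = 7 - \left(-104 + G\right) = 111 - G$)
$y = 15739$ ($y = 2200 + 13539 = 15739$)
$O{\left(P \right)} = \left(4 + P\right)^{2}$ ($O{\left(P \right)} = \left(8 + \left(P - 4\right)\right)^{2} = \left(8 + \left(-4 + P\right)\right)^{2} = \left(4 + P\right)^{2}$)
$- \frac{44817}{y} + \frac{W{\left(E{\left(1 \right)},o{\left(9 \right)} \right)}}{O{\left(-77 \right)}} = - \frac{44817}{15739} + \frac{111 - 9}{\left(4 - 77\right)^{2}} = \left(-44817\right) \frac{1}{15739} + \frac{111 - 9}{\left(-73\right)^{2}} = - \frac{44817}{15739} + \frac{102}{5329} = - \frac{237224415}{83873131}$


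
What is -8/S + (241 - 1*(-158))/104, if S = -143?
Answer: 4453/1144 ≈ 3.8925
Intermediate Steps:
-8/S + (241 - 1*(-158))/104 = -8/(-143) + (241 - 1*(-158))/104 = -8*(-1/143) + (241 + 158)*(1/104) = 8/143 + 399*(1/104) = 8/143 + 399/104 = 4453/1144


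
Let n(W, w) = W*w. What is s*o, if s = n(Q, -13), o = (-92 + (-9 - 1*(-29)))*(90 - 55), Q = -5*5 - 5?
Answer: -982800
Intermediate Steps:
Q = -30 (Q = -25 - 5 = -30)
o = -2520 (o = (-92 + (-9 + 29))*35 = (-92 + 20)*35 = -72*35 = -2520)
s = 390 (s = -30*(-13) = 390)
s*o = 390*(-2520) = -982800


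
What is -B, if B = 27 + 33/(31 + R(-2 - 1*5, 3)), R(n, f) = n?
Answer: -227/8 ≈ -28.375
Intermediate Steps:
B = 227/8 (B = 27 + 33/(31 + (-2 - 1*5)) = 27 + 33/(31 + (-2 - 5)) = 27 + 33/(31 - 7) = 27 + 33/24 = 27 + 33*(1/24) = 27 + 11/8 = 227/8 ≈ 28.375)
-B = -1*227/8 = -227/8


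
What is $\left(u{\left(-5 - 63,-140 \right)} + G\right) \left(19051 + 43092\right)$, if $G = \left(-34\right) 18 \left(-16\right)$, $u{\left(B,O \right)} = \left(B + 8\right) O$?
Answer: $1130505456$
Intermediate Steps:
$u{\left(B,O \right)} = O \left(8 + B\right)$ ($u{\left(B,O \right)} = \left(8 + B\right) O = O \left(8 + B\right)$)
$G = 9792$ ($G = \left(-612\right) \left(-16\right) = 9792$)
$\left(u{\left(-5 - 63,-140 \right)} + G\right) \left(19051 + 43092\right) = \left(- 140 \left(8 - 68\right) + 9792\right) \left(19051 + 43092\right) = \left(- 140 \left(8 - 68\right) + 9792\right) 62143 = \left(\left(-140\right) \left(-60\right) + 9792\right) 62143 = \left(8400 + 9792\right) 62143 = 18192 \cdot 62143 = 1130505456$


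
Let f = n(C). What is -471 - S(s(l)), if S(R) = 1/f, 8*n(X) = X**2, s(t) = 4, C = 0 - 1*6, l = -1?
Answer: -4241/9 ≈ -471.22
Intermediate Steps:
C = -6 (C = 0 - 6 = -6)
n(X) = X**2/8
f = 9/2 (f = (1/8)*(-6)**2 = (1/8)*36 = 9/2 ≈ 4.5000)
S(R) = 2/9 (S(R) = 1/(9/2) = 2/9)
-471 - S(s(l)) = -471 - 1*2/9 = -471 - 2/9 = -4241/9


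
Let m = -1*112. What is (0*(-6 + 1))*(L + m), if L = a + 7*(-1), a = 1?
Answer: 0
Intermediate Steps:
L = -6 (L = 1 + 7*(-1) = 1 - 7 = -6)
m = -112
(0*(-6 + 1))*(L + m) = (0*(-6 + 1))*(-6 - 112) = (0*(-5))*(-118) = 0*(-118) = 0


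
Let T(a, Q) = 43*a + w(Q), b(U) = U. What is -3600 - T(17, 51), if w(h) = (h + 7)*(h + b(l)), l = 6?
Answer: -7637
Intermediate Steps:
w(h) = (6 + h)*(7 + h) (w(h) = (h + 7)*(h + 6) = (7 + h)*(6 + h) = (6 + h)*(7 + h))
T(a, Q) = 42 + Q² + 13*Q + 43*a (T(a, Q) = 43*a + (42 + Q² + 13*Q) = 42 + Q² + 13*Q + 43*a)
-3600 - T(17, 51) = -3600 - (42 + 51² + 13*51 + 43*17) = -3600 - (42 + 2601 + 663 + 731) = -3600 - 1*4037 = -3600 - 4037 = -7637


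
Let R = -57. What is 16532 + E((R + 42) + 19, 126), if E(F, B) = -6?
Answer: 16526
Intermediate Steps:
16532 + E((R + 42) + 19, 126) = 16532 - 6 = 16526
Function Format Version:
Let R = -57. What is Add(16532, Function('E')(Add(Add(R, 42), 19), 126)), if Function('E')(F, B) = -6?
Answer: 16526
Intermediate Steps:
Add(16532, Function('E')(Add(Add(R, 42), 19), 126)) = Add(16532, -6) = 16526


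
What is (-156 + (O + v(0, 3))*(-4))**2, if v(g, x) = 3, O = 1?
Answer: 29584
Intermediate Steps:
(-156 + (O + v(0, 3))*(-4))**2 = (-156 + (1 + 3)*(-4))**2 = (-156 + 4*(-4))**2 = (-156 - 16)**2 = (-172)**2 = 29584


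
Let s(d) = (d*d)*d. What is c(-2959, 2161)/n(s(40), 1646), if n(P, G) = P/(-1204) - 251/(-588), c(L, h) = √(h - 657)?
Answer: -101136*√94/1333207 ≈ -0.73548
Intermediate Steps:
c(L, h) = √(-657 + h)
s(d) = d³ (s(d) = d²*d = d³)
n(P, G) = 251/588 - P/1204 (n(P, G) = P*(-1/1204) - 251*(-1/588) = -P/1204 + 251/588 = 251/588 - P/1204)
c(-2959, 2161)/n(s(40), 1646) = √(-657 + 2161)/(251/588 - 1/1204*40³) = √1504/(251/588 - 1/1204*64000) = (4*√94)/(251/588 - 16000/301) = (4*√94)/(-1333207/25284) = (4*√94)*(-25284/1333207) = -101136*√94/1333207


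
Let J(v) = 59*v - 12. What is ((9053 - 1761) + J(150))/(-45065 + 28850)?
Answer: -3226/3243 ≈ -0.99476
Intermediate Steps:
J(v) = -12 + 59*v
((9053 - 1761) + J(150))/(-45065 + 28850) = ((9053 - 1761) + (-12 + 59*150))/(-45065 + 28850) = (7292 + (-12 + 8850))/(-16215) = (7292 + 8838)*(-1/16215) = 16130*(-1/16215) = -3226/3243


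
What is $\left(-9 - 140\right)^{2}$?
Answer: $22201$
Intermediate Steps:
$\left(-9 - 140\right)^{2} = \left(-149\right)^{2} = 22201$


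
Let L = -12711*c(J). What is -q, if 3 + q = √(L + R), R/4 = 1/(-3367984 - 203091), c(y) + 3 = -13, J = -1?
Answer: 3 - 2*√25935680299001057/714215 ≈ -447.97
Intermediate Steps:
c(y) = -16 (c(y) = -3 - 13 = -16)
R = -4/3571075 (R = 4/(-3367984 - 203091) = 4/(-3571075) = 4*(-1/3571075) = -4/3571075 ≈ -1.1201e-6)
L = 203376 (L = -12711*(-16) = 203376)
q = -3 + 2*√25935680299001057/714215 (q = -3 + √(203376 - 4/3571075) = -3 + √(726270949196/3571075) = -3 + 2*√25935680299001057/714215 ≈ 447.97)
-q = -(-3 + 2*√25935680299001057/714215) = 3 - 2*√25935680299001057/714215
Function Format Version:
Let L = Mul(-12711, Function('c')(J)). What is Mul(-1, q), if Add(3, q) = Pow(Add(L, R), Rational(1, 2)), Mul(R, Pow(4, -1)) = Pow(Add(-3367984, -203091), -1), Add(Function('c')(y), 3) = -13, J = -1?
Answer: Add(3, Mul(Rational(-2, 714215), Pow(25935680299001057, Rational(1, 2)))) ≈ -447.97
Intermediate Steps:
Function('c')(y) = -16 (Function('c')(y) = Add(-3, -13) = -16)
R = Rational(-4, 3571075) (R = Mul(4, Pow(Add(-3367984, -203091), -1)) = Mul(4, Pow(-3571075, -1)) = Mul(4, Rational(-1, 3571075)) = Rational(-4, 3571075) ≈ -1.1201e-6)
L = 203376 (L = Mul(-12711, -16) = 203376)
q = Add(-3, Mul(Rational(2, 714215), Pow(25935680299001057, Rational(1, 2)))) (q = Add(-3, Pow(Add(203376, Rational(-4, 3571075)), Rational(1, 2))) = Add(-3, Pow(Rational(726270949196, 3571075), Rational(1, 2))) = Add(-3, Mul(Rational(2, 714215), Pow(25935680299001057, Rational(1, 2)))) ≈ 447.97)
Mul(-1, q) = Mul(-1, Add(-3, Mul(Rational(2, 714215), Pow(25935680299001057, Rational(1, 2))))) = Add(3, Mul(Rational(-2, 714215), Pow(25935680299001057, Rational(1, 2))))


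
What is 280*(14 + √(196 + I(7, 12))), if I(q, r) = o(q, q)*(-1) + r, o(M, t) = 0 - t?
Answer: 3920 + 280*√215 ≈ 8025.6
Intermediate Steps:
o(M, t) = -t
I(q, r) = q + r (I(q, r) = -q*(-1) + r = q + r)
280*(14 + √(196 + I(7, 12))) = 280*(14 + √(196 + (7 + 12))) = 280*(14 + √(196 + 19)) = 280*(14 + √215) = 3920 + 280*√215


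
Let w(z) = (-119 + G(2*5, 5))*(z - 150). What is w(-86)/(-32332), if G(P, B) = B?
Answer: -114/137 ≈ -0.83212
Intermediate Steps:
w(z) = 17100 - 114*z (w(z) = (-119 + 5)*(z - 150) = -114*(-150 + z) = 17100 - 114*z)
w(-86)/(-32332) = (17100 - 114*(-86))/(-32332) = (17100 + 9804)*(-1/32332) = 26904*(-1/32332) = -114/137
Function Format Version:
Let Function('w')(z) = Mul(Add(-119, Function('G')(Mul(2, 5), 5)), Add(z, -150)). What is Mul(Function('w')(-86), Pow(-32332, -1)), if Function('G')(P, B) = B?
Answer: Rational(-114, 137) ≈ -0.83212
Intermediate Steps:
Function('w')(z) = Add(17100, Mul(-114, z)) (Function('w')(z) = Mul(Add(-119, 5), Add(z, -150)) = Mul(-114, Add(-150, z)) = Add(17100, Mul(-114, z)))
Mul(Function('w')(-86), Pow(-32332, -1)) = Mul(Add(17100, Mul(-114, -86)), Pow(-32332, -1)) = Mul(Add(17100, 9804), Rational(-1, 32332)) = Mul(26904, Rational(-1, 32332)) = Rational(-114, 137)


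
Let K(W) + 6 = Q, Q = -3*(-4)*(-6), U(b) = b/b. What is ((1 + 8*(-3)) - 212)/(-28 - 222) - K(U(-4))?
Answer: 3947/50 ≈ 78.940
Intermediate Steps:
U(b) = 1
Q = -72 (Q = 12*(-6) = -72)
K(W) = -78 (K(W) = -6 - 72 = -78)
((1 + 8*(-3)) - 212)/(-28 - 222) - K(U(-4)) = ((1 + 8*(-3)) - 212)/(-28 - 222) - 1*(-78) = ((1 - 24) - 212)/(-250) + 78 = (-23 - 212)*(-1/250) + 78 = -235*(-1/250) + 78 = 47/50 + 78 = 3947/50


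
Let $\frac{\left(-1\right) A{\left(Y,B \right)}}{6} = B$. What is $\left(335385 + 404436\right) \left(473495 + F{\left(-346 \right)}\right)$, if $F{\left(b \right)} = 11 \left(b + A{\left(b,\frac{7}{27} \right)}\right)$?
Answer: $\frac{1042419379529}{3} \approx 3.4747 \cdot 10^{11}$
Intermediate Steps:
$A{\left(Y,B \right)} = - 6 B$
$F{\left(b \right)} = - \frac{154}{9} + 11 b$ ($F{\left(b \right)} = 11 \left(b - 6 \cdot \frac{7}{27}\right) = 11 \left(b - 6 \cdot 7 \cdot \frac{1}{27}\right) = 11 \left(b - \frac{14}{9}\right) = 11 \left(- \frac{14}{9} + b\right) = - \frac{154}{9} + 11 b$)
$\left(335385 + 404436\right) \left(473495 + F{\left(-346 \right)}\right) = \left(335385 + 404436\right) \left(473495 + \left(- \frac{154}{9} + 11 \left(-346\right)\right)\right) = 739821 \left(473495 - \frac{34408}{9}\right) = 739821 \cdot \frac{4227047}{9} = \frac{1042419379529}{3}$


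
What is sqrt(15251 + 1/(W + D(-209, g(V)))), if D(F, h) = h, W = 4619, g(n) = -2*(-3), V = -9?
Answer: 2*sqrt(3262284265)/925 ≈ 123.49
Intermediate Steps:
g(n) = 6
sqrt(15251 + 1/(W + D(-209, g(V)))) = sqrt(15251 + 1/(4619 + 6)) = sqrt(15251 + 1/4625) = sqrt(70535876/4625) = 2*sqrt(3262284265)/925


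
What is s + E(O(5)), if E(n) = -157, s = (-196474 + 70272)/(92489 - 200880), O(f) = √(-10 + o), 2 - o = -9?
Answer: -16891185/108391 ≈ -155.84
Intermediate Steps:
o = 11 (o = 2 - 1*(-9) = 2 + 9 = 11)
O(f) = 1 (O(f) = √(-10 + 11) = √1 = 1)
s = 126202/108391 (s = -126202/(-108391) = -126202*(-1/108391) = 126202/108391 ≈ 1.1643)
s + E(O(5)) = 126202/108391 - 157 = -16891185/108391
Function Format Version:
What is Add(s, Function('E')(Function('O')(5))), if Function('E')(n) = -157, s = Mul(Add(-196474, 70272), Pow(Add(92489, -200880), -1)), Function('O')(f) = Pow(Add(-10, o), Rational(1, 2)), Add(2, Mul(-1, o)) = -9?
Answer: Rational(-16891185, 108391) ≈ -155.84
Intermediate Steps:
o = 11 (o = Add(2, Mul(-1, -9)) = Add(2, 9) = 11)
Function('O')(f) = 1 (Function('O')(f) = Pow(Add(-10, 11), Rational(1, 2)) = Pow(1, Rational(1, 2)) = 1)
s = Rational(126202, 108391) (s = Mul(-126202, Pow(-108391, -1)) = Mul(-126202, Rational(-1, 108391)) = Rational(126202, 108391) ≈ 1.1643)
Add(s, Function('E')(Function('O')(5))) = Add(Rational(126202, 108391), -157) = Rational(-16891185, 108391)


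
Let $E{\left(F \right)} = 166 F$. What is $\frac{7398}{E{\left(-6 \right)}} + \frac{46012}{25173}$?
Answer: $- \frac{23400317}{4178718} \approx -5.5999$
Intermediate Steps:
$\frac{7398}{E{\left(-6 \right)}} + \frac{46012}{25173} = \frac{7398}{166 \left(-6\right)} + \frac{46012}{25173} = \frac{7398}{-996} + 46012 \cdot \frac{1}{25173} = 7398 \left(- \frac{1}{996}\right) + \frac{46012}{25173} = - \frac{1233}{166} + \frac{46012}{25173} = - \frac{23400317}{4178718}$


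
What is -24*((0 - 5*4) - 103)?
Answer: 2952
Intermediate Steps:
-24*((0 - 5*4) - 103) = -24*((0 - 20) - 103) = -24*(-20 - 103) = -24*(-123) = 2952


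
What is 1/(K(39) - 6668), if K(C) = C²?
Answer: -1/5147 ≈ -0.00019429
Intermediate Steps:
1/(K(39) - 6668) = 1/(39² - 6668) = 1/(1521 - 6668) = 1/(-5147) = -1/5147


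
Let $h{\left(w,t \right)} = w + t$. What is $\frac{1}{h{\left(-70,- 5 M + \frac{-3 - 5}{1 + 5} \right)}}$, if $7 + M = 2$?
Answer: $- \frac{3}{139} \approx -0.021583$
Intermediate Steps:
$M = -5$ ($M = -7 + 2 = -5$)
$h{\left(w,t \right)} = t + w$
$\frac{1}{h{\left(-70,- 5 M + \frac{-3 - 5}{1 + 5} \right)}} = \frac{1}{\left(\left(-5\right) \left(-5\right) + \frac{-3 - 5}{1 + 5}\right) - 70} = \frac{1}{\left(25 - \frac{8}{6}\right) - 70} = \frac{1}{\left(25 - \frac{4}{3}\right) - 70} = \frac{1}{\frac{71}{3} - 70} = \frac{1}{- \frac{139}{3}} = - \frac{3}{139}$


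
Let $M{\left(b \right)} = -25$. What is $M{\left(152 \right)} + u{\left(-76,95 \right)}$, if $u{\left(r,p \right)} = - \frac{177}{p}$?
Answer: $- \frac{2552}{95} \approx -26.863$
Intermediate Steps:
$M{\left(152 \right)} + u{\left(-76,95 \right)} = -25 - \frac{177}{95} = - \frac{2552}{95}$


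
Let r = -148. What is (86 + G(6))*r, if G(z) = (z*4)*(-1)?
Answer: -9176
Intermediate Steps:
G(z) = -4*z (G(z) = (4*z)*(-1) = -4*z)
(86 + G(6))*r = (86 - 4*6)*(-148) = (86 - 24)*(-148) = 62*(-148) = -9176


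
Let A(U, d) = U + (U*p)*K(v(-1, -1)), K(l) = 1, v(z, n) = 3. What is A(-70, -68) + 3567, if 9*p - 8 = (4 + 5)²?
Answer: 25243/9 ≈ 2804.8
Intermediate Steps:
p = 89/9 (p = 8/9 + (4 + 5)²/9 = 8/9 + (⅑)*9² = 8/9 + (⅑)*81 = 8/9 + 9 = 89/9 ≈ 9.8889)
A(U, d) = 98*U/9 (A(U, d) = U + (U*(89/9))*1 = U + (89*U/9)*1 = U + 89*U/9 = 98*U/9)
A(-70, -68) + 3567 = (98/9)*(-70) + 3567 = -6860/9 + 3567 = 25243/9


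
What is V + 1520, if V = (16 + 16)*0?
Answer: 1520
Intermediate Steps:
V = 0 (V = 32*0 = 0)
V + 1520 = 0 + 1520 = 1520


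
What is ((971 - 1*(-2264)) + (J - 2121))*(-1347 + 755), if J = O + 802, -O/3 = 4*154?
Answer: -40256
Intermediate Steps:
O = -1848 (O = -12*154 = -3*616 = -1848)
J = -1046 (J = -1848 + 802 = -1046)
((971 - 1*(-2264)) + (J - 2121))*(-1347 + 755) = ((971 - 1*(-2264)) + (-1046 - 2121))*(-1347 + 755) = ((971 + 2264) - 3167)*(-592) = (3235 - 3167)*(-592) = 68*(-592) = -40256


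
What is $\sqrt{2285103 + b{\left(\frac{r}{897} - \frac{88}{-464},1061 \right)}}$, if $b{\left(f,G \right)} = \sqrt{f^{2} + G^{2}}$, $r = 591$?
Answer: $\frac{\sqrt{687233219471292 + 17342 \sqrt{338555138150269}}}{17342} \approx 1512.0$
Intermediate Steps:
$b{\left(f,G \right)} = \sqrt{G^{2} + f^{2}}$
$\sqrt{2285103 + b{\left(\frac{r}{897} - \frac{88}{-464},1061 \right)}} = \sqrt{2285103 + \sqrt{1061^{2} + \left(\frac{591}{897} - \frac{88}{-464}\right)^{2}}} = \sqrt{2285103 + \sqrt{1125721 + \left(591 \cdot \frac{1}{897} - - \frac{11}{58}\right)^{2}}} = \sqrt{2285103 + \sqrt{1125721 + \left(\frac{197}{299} + \frac{11}{58}\right)^{2}}} = \sqrt{2285103 + \sqrt{1125721 + \left(\frac{14715}{17342}\right)^{2}}} = \sqrt{2285103 + \sqrt{1125721 + \frac{216531225}{300744964}}} = \sqrt{2285103 + \sqrt{\frac{338555138150269}{300744964}}} = \sqrt{2285103 + \frac{\sqrt{338555138150269}}{17342}}$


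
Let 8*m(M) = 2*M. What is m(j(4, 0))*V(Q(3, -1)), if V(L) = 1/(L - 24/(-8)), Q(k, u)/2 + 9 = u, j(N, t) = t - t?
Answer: 0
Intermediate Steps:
j(N, t) = 0
Q(k, u) = -18 + 2*u
m(M) = M/4 (m(M) = (2*M)/8 = M/4)
V(L) = 1/(3 + L) (V(L) = 1/(L - 24*(-⅛)) = 1/(L + 3) = 1/(3 + L))
m(j(4, 0))*V(Q(3, -1)) = ((¼)*0)/(3 + (-18 + 2*(-1))) = 0/(3 + (-18 - 2)) = 0/(3 - 20) = 0/(-17) = 0*(-1/17) = 0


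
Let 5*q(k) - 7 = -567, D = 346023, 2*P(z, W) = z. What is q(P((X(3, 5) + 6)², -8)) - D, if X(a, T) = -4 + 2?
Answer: -346135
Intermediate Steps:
X(a, T) = -2
P(z, W) = z/2
q(k) = -112 (q(k) = 7/5 + (⅕)*(-567) = 7/5 - 567/5 = -112)
q(P((X(3, 5) + 6)², -8)) - D = -112 - 1*346023 = -112 - 346023 = -346135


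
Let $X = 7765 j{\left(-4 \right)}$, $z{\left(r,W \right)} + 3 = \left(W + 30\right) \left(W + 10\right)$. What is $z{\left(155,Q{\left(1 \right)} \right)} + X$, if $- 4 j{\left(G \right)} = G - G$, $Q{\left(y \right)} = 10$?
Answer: $797$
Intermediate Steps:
$j{\left(G \right)} = 0$ ($j{\left(G \right)} = - \frac{G - G}{4} = \left(- \frac{1}{4}\right) 0 = 0$)
$z{\left(r,W \right)} = -3 + \left(10 + W\right) \left(30 + W\right)$ ($z{\left(r,W \right)} = -3 + \left(W + 30\right) \left(W + 10\right) = -3 + \left(30 + W\right) \left(10 + W\right) = -3 + \left(10 + W\right) \left(30 + W\right)$)
$X = 0$ ($X = 7765 \cdot 0 = 0$)
$z{\left(155,Q{\left(1 \right)} \right)} + X = \left(297 + 10^{2} + 40 \cdot 10\right) + 0 = \left(297 + 100 + 400\right) + 0 = 797 + 0 = 797$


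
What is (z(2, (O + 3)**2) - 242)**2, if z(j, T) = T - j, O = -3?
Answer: 59536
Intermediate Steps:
(z(2, (O + 3)**2) - 242)**2 = (((-3 + 3)**2 - 1*2) - 242)**2 = ((0**2 - 2) - 242)**2 = ((0 - 2) - 242)**2 = (-2 - 242)**2 = (-244)**2 = 59536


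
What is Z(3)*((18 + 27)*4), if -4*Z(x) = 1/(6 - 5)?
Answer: -45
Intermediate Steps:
Z(x) = -1/4 (Z(x) = -1/(4*(6 - 5)) = -1/4/1 = -1/4*1 = -1/4)
Z(3)*((18 + 27)*4) = -(18 + 27)*4/4 = -45*4/4 = -1/4*180 = -45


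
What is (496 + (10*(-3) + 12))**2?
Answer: 228484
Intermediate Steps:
(496 + (10*(-3) + 12))**2 = (496 + (-30 + 12))**2 = (496 - 18)**2 = 478**2 = 228484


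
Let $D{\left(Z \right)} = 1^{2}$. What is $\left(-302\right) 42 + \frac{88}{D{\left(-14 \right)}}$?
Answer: $-12596$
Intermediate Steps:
$D{\left(Z \right)} = 1$
$\left(-302\right) 42 + \frac{88}{D{\left(-14 \right)}} = \left(-302\right) 42 + \frac{88}{1} = -12684 + 88 \cdot 1 = -12684 + 88 = -12596$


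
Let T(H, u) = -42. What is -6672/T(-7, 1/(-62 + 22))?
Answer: 1112/7 ≈ 158.86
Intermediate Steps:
-6672/T(-7, 1/(-62 + 22)) = -6672/(-42) = -6672*(-1/42) = 1112/7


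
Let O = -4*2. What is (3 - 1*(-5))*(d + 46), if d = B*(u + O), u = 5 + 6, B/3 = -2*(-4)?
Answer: 944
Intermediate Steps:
O = -8
B = 24 (B = 3*(-2*(-4)) = 3*8 = 24)
u = 11
d = 72 (d = 24*(11 - 8) = 24*3 = 72)
(3 - 1*(-5))*(d + 46) = (3 - 1*(-5))*(72 + 46) = (3 + 5)*118 = 8*118 = 944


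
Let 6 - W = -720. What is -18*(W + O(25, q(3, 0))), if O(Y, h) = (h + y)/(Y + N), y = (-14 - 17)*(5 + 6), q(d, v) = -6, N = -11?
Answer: -88353/7 ≈ -12622.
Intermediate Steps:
W = 726 (W = 6 - 1*(-720) = 6 + 720 = 726)
y = -341 (y = -31*11 = -341)
O(Y, h) = (-341 + h)/(-11 + Y) (O(Y, h) = (h - 341)/(Y - 11) = (-341 + h)/(-11 + Y))
-18*(W + O(25, q(3, 0))) = -18*(726 + (-341 - 6)/(-11 + 25)) = -18*(726 - 347/14) = -18*9817/14 = -88353/7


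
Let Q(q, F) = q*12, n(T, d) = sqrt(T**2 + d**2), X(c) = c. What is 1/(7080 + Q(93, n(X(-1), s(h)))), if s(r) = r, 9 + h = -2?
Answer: 1/8196 ≈ 0.00012201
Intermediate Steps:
h = -11 (h = -9 - 2 = -11)
Q(q, F) = 12*q
1/(7080 + Q(93, n(X(-1), s(h)))) = 1/(7080 + 12*93) = 1/(7080 + 1116) = 1/8196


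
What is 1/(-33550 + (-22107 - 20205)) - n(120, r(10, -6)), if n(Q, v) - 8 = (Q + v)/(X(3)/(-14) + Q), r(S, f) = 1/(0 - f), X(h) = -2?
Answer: -861319444/95699913 ≈ -9.0002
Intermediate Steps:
r(S, f) = -1/f (r(S, f) = 1/(-f) = -1/f)
n(Q, v) = 8 + (Q + v)/(⅐ + Q) (n(Q, v) = 8 + (Q + v)/(-2/(-14) + Q) = 8 + (Q + v)/(-2*(-1/14) + Q) = 8 + (Q + v)/(⅐ + Q))
1/(-33550 + (-22107 - 20205)) - n(120, r(10, -6)) = 1/(-33550 + (-22107 - 20205)) - (8 + 7*(-1/(-6)) + 63*120)/(1 + 7*120) = 1/(-33550 - 42312) - (8 + 7*(-1*(-⅙)) + 7560)/(1 + 840) = 1/(-75862) - (8 + 7*(⅙) + 7560)/841 = -1/75862 - (8 + 7/6 + 7560)/841 = -1/75862 - 45415/(841*6) = -1/75862 - 1*45415/5046 = -1/75862 - 45415/5046 = -861319444/95699913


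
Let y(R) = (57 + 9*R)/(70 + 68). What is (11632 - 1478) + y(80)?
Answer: 467343/46 ≈ 10160.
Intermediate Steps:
y(R) = 19/46 + 3*R/46 (y(R) = (57 + 9*R)/138 = (57 + 9*R)*(1/138) = 19/46 + 3*R/46)
(11632 - 1478) + y(80) = (11632 - 1478) + (19/46 + (3/46)*80) = 10154 + (19/46 + 120/23) = 10154 + 259/46 = 467343/46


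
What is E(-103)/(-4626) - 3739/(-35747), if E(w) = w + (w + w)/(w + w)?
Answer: 3490468/27560937 ≈ 0.12665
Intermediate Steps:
E(w) = 1 + w (E(w) = w + (2*w)/((2*w)) = w + (2*w)*(1/(2*w)) = w + 1 = 1 + w)
E(-103)/(-4626) - 3739/(-35747) = (1 - 103)/(-4626) - 3739/(-35747) = -102*(-1/4626) - 3739*(-1/35747) = 17/771 + 3739/35747 = 3490468/27560937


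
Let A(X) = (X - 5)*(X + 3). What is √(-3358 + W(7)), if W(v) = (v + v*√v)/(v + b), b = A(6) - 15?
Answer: √(-3351 + 7*√7) ≈ 57.728*I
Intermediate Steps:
A(X) = (-5 + X)*(3 + X)
b = -6 (b = (-15 + 6² - 2*6) - 15 = (-15 + 36 - 12) - 15 = 9 - 15 = -6)
W(v) = (v + v^(3/2))/(-6 + v) (W(v) = (v + v*√v)/(v - 6) = (v + v^(3/2))/(-6 + v))
√(-3358 + W(7)) = √(-3358 + (7 + 7^(3/2))/(-6 + 7)) = √(-3358 + (7 + 7*√7)/1) = √(-3358 + 1*(7 + 7*√7)) = √(-3358 + (7 + 7*√7)) = √(-3351 + 7*√7)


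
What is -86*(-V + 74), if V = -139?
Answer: -18318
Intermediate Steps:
-86*(-V + 74) = -86*(-1*(-139) + 74) = -86*(139 + 74) = -86*213 = -18318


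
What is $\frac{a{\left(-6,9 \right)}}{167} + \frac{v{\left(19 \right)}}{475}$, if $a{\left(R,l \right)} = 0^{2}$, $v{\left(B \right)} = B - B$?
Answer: $0$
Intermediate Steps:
$v{\left(B \right)} = 0$
$a{\left(R,l \right)} = 0$
$\frac{a{\left(-6,9 \right)}}{167} + \frac{v{\left(19 \right)}}{475} = \frac{0}{167} + \frac{0}{475} = 0 \cdot \frac{1}{167} + 0 \cdot \frac{1}{475} = 0 + 0 = 0$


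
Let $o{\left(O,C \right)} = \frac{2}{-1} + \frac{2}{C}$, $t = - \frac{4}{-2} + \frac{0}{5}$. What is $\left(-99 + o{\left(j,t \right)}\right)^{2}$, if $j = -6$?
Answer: $10000$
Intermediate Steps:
$t = 2$ ($t = \left(-4\right) \left(- \frac{1}{2}\right) + 0 \cdot \frac{1}{5} = 2 + 0 = 2$)
$o{\left(O,C \right)} = -2 + \frac{2}{C}$ ($o{\left(O,C \right)} = 2 \left(-1\right) + \frac{2}{C} = -2 + \frac{2}{C}$)
$\left(-99 + o{\left(j,t \right)}\right)^{2} = \left(-99 - \left(2 - \frac{2}{2}\right)\right)^{2} = \left(-99 + \left(-2 + 2 \cdot \frac{1}{2}\right)\right)^{2} = \left(-99 + \left(-2 + 1\right)\right)^{2} = \left(-99 - 1\right)^{2} = \left(-100\right)^{2} = 10000$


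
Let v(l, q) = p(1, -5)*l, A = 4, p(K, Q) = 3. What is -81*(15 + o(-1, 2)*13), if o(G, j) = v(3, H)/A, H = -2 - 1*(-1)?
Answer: -14337/4 ≈ -3584.3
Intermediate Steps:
H = -1 (H = -2 + 1 = -1)
v(l, q) = 3*l
o(G, j) = 9/4 (o(G, j) = (3*3)/4 = 9*(1/4) = 9/4)
-81*(15 + o(-1, 2)*13) = -81*(15 + (9/4)*13) = -81*(15 + 117/4) = -81*177/4 = -14337/4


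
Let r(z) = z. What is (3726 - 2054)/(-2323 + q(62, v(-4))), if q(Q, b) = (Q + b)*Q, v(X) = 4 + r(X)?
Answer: 1672/1521 ≈ 1.0993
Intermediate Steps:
v(X) = 4 + X
q(Q, b) = Q*(Q + b)
(3726 - 2054)/(-2323 + q(62, v(-4))) = (3726 - 2054)/(-2323 + 62*(62 + (4 - 4))) = 1672/(-2323 + 62*(62 + 0)) = 1672/(-2323 + 62*62) = 1672/(-2323 + 3844) = 1672/1521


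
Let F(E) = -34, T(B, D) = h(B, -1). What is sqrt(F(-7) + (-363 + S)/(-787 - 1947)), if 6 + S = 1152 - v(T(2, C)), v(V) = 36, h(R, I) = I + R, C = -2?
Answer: I*sqrt(256184002)/2734 ≈ 5.8543*I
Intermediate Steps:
T(B, D) = -1 + B
S = 1110 (S = -6 + (1152 - 1*36) = -6 + (1152 - 36) = -6 + 1116 = 1110)
sqrt(F(-7) + (-363 + S)/(-787 - 1947)) = sqrt(-34 + (-363 + 1110)/(-787 - 1947)) = sqrt(-34 + 747/(-2734)) = sqrt(-34 + 747*(-1/2734)) = sqrt(-34 - 747/2734) = sqrt(-93703/2734) = I*sqrt(256184002)/2734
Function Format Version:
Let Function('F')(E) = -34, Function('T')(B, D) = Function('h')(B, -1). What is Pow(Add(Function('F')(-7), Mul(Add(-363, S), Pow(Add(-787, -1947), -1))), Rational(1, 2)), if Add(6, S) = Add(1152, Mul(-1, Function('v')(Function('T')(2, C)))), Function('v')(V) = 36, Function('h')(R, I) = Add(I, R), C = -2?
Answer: Mul(Rational(1, 2734), I, Pow(256184002, Rational(1, 2))) ≈ Mul(5.8543, I)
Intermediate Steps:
Function('T')(B, D) = Add(-1, B)
S = 1110 (S = Add(-6, Add(1152, Mul(-1, 36))) = Add(-6, Add(1152, -36)) = Add(-6, 1116) = 1110)
Pow(Add(Function('F')(-7), Mul(Add(-363, S), Pow(Add(-787, -1947), -1))), Rational(1, 2)) = Pow(Add(-34, Mul(Add(-363, 1110), Pow(Add(-787, -1947), -1))), Rational(1, 2)) = Pow(Add(-34, Mul(747, Pow(-2734, -1))), Rational(1, 2)) = Pow(Add(-34, Mul(747, Rational(-1, 2734))), Rational(1, 2)) = Pow(Add(-34, Rational(-747, 2734)), Rational(1, 2)) = Pow(Rational(-93703, 2734), Rational(1, 2)) = Mul(Rational(1, 2734), I, Pow(256184002, Rational(1, 2)))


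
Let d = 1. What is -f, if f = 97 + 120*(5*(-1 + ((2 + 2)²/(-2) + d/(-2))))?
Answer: 5603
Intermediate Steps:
f = -5603 (f = 97 + 120*(5*(-1 + ((2 + 2)²/(-2) + 1/(-2)))) = 97 + 120*(5*(-1 + (4²*(-½) + 1*(-½)))) = 97 + 120*(5*(-1 + (16*(-½) - ½))) = 97 + 120*(5*(-1 + (-8 - ½))) = 97 + 120*(5*(-1 - 17/2)) = 97 + 120*(5*(-19/2)) = 97 + 120*(-95/2) = 97 - 5700 = -5603)
-f = -1*(-5603) = 5603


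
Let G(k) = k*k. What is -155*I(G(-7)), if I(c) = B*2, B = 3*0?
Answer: 0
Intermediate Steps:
B = 0
G(k) = k**2
I(c) = 0 (I(c) = 0*2 = 0)
-155*I(G(-7)) = -155*0 = 0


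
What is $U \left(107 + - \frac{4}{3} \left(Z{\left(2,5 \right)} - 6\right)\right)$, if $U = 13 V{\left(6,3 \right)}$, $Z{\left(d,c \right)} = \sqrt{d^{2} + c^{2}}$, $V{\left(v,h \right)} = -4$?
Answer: $-5980 + \frac{208 \sqrt{29}}{3} \approx -5606.6$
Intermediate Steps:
$Z{\left(d,c \right)} = \sqrt{c^{2} + d^{2}}$
$U = -52$ ($U = 13 \left(-4\right) = -52$)
$U \left(107 + - \frac{4}{3} \left(Z{\left(2,5 \right)} - 6\right)\right) = - 52 \left(107 + - \frac{4}{3} \left(\sqrt{5^{2} + 2^{2}} - 6\right)\right) = - 52 \left(107 + \left(-4\right) \frac{1}{3} \left(\sqrt{25 + 4} - 6\right)\right) = - 52 \left(107 - \frac{4 \left(\sqrt{29} - 6\right)}{3}\right) = - 52 \left(107 - \frac{4 \left(-6 + \sqrt{29}\right)}{3}\right) = - 52 \left(107 + \left(8 - \frac{4 \sqrt{29}}{3}\right)\right) = - 52 \left(115 - \frac{4 \sqrt{29}}{3}\right) = -5980 + \frac{208 \sqrt{29}}{3}$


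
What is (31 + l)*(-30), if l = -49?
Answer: 540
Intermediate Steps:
(31 + l)*(-30) = (31 - 49)*(-30) = -18*(-30) = 540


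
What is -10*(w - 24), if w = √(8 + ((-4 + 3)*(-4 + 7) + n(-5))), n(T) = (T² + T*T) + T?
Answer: 240 - 50*√2 ≈ 169.29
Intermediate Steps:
n(T) = T + 2*T² (n(T) = (T² + T²) + T = 2*T² + T = T + 2*T²)
w = 5*√2 (w = √(8 + ((-4 + 3)*(-4 + 7) - 5*(1 + 2*(-5)))) = √(8 + (-1*3 - 5*(1 - 10))) = √(8 + (-3 - 5*(-9))) = √(8 + (-3 + 45)) = √(8 + 42) = √50 = 5*√2 ≈ 7.0711)
-10*(w - 24) = -10*(5*√2 - 24) = -10*(-24 + 5*√2) = 240 - 50*√2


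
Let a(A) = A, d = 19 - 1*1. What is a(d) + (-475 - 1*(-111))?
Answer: -346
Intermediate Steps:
d = 18 (d = 19 - 1 = 18)
a(d) + (-475 - 1*(-111)) = 18 + (-475 - 1*(-111)) = 18 + (-475 + 111) = 18 - 364 = -346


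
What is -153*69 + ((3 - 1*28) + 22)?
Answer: -10560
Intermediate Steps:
-153*69 + ((3 - 1*28) + 22) = -10557 + ((3 - 28) + 22) = -10557 + (-25 + 22) = -10557 - 3 = -10560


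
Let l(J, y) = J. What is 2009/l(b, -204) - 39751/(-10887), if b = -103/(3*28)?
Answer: -1833152219/1121361 ≈ -1634.8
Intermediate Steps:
b = -103/84 ≈ -1.2262
2009/l(b, -204) - 39751/(-10887) = 2009/(-103/84) - 39751/(-10887) = 2009*(-84/103) - 39751*(-1/10887) = -168756/103 + 39751/10887 = -1833152219/1121361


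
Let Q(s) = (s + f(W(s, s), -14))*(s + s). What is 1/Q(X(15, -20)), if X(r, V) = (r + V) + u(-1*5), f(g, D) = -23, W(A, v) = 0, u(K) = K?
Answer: 1/660 ≈ 0.0015152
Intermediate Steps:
X(r, V) = -5 + V + r (X(r, V) = (r + V) - 1*5 = (V + r) - 5 = -5 + V + r)
Q(s) = 2*s*(-23 + s) (Q(s) = (s - 23)*(s + s) = (-23 + s)*(2*s) = 2*s*(-23 + s))
1/Q(X(15, -20)) = 1/(2*(-5 - 20 + 15)*(-23 + (-5 - 20 + 15))) = 1/(2*(-10)*(-23 - 10)) = 1/(2*(-10)*(-33)) = 1/660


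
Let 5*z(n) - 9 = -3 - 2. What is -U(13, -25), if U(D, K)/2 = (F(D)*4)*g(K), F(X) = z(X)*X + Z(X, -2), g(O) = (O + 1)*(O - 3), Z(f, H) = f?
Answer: -628992/5 ≈ -1.2580e+5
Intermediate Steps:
z(n) = ⅘ (z(n) = 9/5 + (-3 - 2)/5 = 9/5 + (⅕)*(-5) = 9/5 - 1 = ⅘)
g(O) = (1 + O)*(-3 + O)
F(X) = 9*X/5 (F(X) = 4*X/5 + X = 9*X/5)
U(D, K) = 72*D*(-3 + K² - 2*K)/5 (U(D, K) = 2*(((9*D/5)*4)*(-3 + K² - 2*K)) = 2*((36*D/5)*(-3 + K² - 2*K)) = 2*(36*D*(-3 + K² - 2*K)/5) = 72*D*(-3 + K² - 2*K)/5)
-U(13, -25) = -72*13*(-3 + (-25)² - 2*(-25))/5 = -72*13*(-3 + 625 + 50)/5 = -72*13*672/5 = -1*628992/5 = -628992/5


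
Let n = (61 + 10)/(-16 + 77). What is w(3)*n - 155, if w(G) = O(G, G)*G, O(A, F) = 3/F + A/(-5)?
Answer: -46849/305 ≈ -153.60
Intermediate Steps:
O(A, F) = 3/F - A/5 (O(A, F) = 3/F + A*(-⅕) = 3/F - A/5)
w(G) = G*(3/G - G/5) (w(G) = (3/G - G/5)*G = G*(3/G - G/5))
n = 71/61 ≈ 1.1639
w(3)*n - 155 = (3 - ⅕*3²)*(71/61) - 155 = (3 - ⅕*9)*(71/61) - 155 = (3 - 9/5)*(71/61) - 155 = (6/5)*(71/61) - 155 = 426/305 - 155 = -46849/305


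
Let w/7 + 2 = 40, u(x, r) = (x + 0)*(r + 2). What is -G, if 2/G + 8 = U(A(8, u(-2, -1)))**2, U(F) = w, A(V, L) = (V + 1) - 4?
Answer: -1/35374 ≈ -2.8269e-5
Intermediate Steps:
u(x, r) = x*(2 + r)
A(V, L) = -3 + V (A(V, L) = (1 + V) - 4 = -3 + V)
w = 266 (w = -14 + 7*40 = -14 + 280 = 266)
U(F) = 266
G = 1/35374 (G = 2/(-8 + 266**2) = 2/(-8 + 70756) = 2/70748 = 2*(1/70748) = 1/35374 ≈ 2.8269e-5)
-G = -1*1/35374 = -1/35374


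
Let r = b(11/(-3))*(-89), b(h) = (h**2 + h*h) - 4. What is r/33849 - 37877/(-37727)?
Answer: 10847200339/11493191007 ≈ 0.94379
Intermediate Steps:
b(h) = -4 + 2*h**2 (b(h) = (h**2 + h**2) - 4 = 2*h**2 - 4 = -4 + 2*h**2)
r = -18334/9 (r = (-4 + 2*(11/(-3))**2)*(-89) = (-4 + 2*(11*(-1/3))**2)*(-89) = (-4 + 2*(-11/3)**2)*(-89) = (-4 + 2*(121/9))*(-89) = (-4 + 242/9)*(-89) = (206/9)*(-89) = -18334/9 ≈ -2037.1)
r/33849 - 37877/(-37727) = -18334/9/33849 - 37877/(-37727) = -18334/9*1/33849 - 37877*(-1/37727) = -18334/304641 + 37877/37727 = 10847200339/11493191007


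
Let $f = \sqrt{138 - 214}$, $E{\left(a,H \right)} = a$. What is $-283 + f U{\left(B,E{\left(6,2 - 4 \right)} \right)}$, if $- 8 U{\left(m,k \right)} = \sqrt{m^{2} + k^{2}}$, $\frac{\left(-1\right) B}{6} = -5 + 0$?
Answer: $-283 - \frac{3 i \sqrt{494}}{2} \approx -283.0 - 33.339 i$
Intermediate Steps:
$B = 30$ ($B = - 6 \left(-5 + 0\right) = \left(-6\right) \left(-5\right) = 30$)
$f = 2 i \sqrt{19}$ ($f = \sqrt{-76} = 2 i \sqrt{19} \approx 8.7178 i$)
$U{\left(m,k \right)} = - \frac{\sqrt{k^{2} + m^{2}}}{8}$ ($U{\left(m,k \right)} = - \frac{\sqrt{m^{2} + k^{2}}}{8} = - \frac{\sqrt{k^{2} + m^{2}}}{8}$)
$-283 + f U{\left(B,E{\left(6,2 - 4 \right)} \right)} = -283 + 2 i \sqrt{19} \left(- \frac{\sqrt{6^{2} + 30^{2}}}{8}\right) = -283 + 2 i \sqrt{19} \left(- \frac{\sqrt{36 + 900}}{8}\right) = -283 + 2 i \sqrt{19} \left(- \frac{\sqrt{936}}{8}\right) = -283 + 2 i \sqrt{19} \left(- \frac{6 \sqrt{26}}{8}\right) = -283 + 2 i \sqrt{19} \left(- \frac{3 \sqrt{26}}{4}\right) = -283 - \frac{3 i \sqrt{494}}{2}$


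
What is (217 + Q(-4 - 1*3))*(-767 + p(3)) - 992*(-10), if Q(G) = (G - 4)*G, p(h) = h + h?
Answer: -213814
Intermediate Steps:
p(h) = 2*h
Q(G) = G*(-4 + G) (Q(G) = (-4 + G)*G = G*(-4 + G))
(217 + Q(-4 - 1*3))*(-767 + p(3)) - 992*(-10) = (217 + (-4 - 1*3)*(-4 + (-4 - 1*3)))*(-767 + 2*3) - 992*(-10) = (217 + (-4 - 3)*(-4 + (-4 - 3)))*(-767 + 6) + 9920 = (217 - 7*(-4 - 7))*(-761) + 9920 = (217 - 7*(-11))*(-761) + 9920 = (217 + 77)*(-761) + 9920 = 294*(-761) + 9920 = -223734 + 9920 = -213814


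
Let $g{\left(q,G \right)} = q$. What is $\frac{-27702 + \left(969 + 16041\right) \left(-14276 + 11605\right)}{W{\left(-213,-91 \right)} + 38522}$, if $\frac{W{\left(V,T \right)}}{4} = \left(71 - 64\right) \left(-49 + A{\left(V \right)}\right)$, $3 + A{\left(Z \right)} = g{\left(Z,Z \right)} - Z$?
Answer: $- \frac{22730706}{18533} \approx -1226.5$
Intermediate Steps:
$A{\left(Z \right)} = -3$ ($A{\left(Z \right)} = -3 + \left(Z - Z\right) = -3 + 0 = -3$)
$W{\left(V,T \right)} = -1456$ ($W{\left(V,T \right)} = 4 \left(71 - 64\right) \left(-49 - 3\right) = 4 \cdot 7 \left(-52\right) = 4 \left(-364\right) = -1456$)
$\frac{-27702 + \left(969 + 16041\right) \left(-14276 + 11605\right)}{W{\left(-213,-91 \right)} + 38522} = \frac{-27702 + \left(969 + 16041\right) \left(-14276 + 11605\right)}{-1456 + 38522} = \frac{-27702 + 17010 \left(-2671\right)}{37066} = \left(-27702 - 45433710\right) \frac{1}{37066} = \left(-45461412\right) \frac{1}{37066} = - \frac{22730706}{18533}$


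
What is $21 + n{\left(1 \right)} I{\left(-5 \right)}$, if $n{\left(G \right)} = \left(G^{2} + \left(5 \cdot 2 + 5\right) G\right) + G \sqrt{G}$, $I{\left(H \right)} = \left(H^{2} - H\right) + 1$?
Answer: $548$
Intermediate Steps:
$I{\left(H \right)} = 1 + H^{2} - H$
$n{\left(G \right)} = G^{2} + G^{\frac{3}{2}} + 15 G$ ($n{\left(G \right)} = \left(G^{2} + \left(10 + 5\right) G\right) + G^{\frac{3}{2}} = \left(G^{2} + 15 G\right) + G^{\frac{3}{2}} = G^{2} + G^{\frac{3}{2}} + 15 G$)
$21 + n{\left(1 \right)} I{\left(-5 \right)} = 21 + \left(1^{2} + 1^{\frac{3}{2}} + 15 \cdot 1\right) \left(1 + \left(-5\right)^{2} - -5\right) = 21 + \left(1 + 1 + 15\right) \left(1 + 25 + 5\right) = 21 + 17 \cdot 31 = 21 + 527 = 548$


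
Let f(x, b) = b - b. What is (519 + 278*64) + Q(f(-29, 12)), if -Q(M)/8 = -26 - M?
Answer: 18519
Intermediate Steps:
f(x, b) = 0
Q(M) = 208 + 8*M (Q(M) = -8*(-26 - M) = 208 + 8*M)
(519 + 278*64) + Q(f(-29, 12)) = (519 + 278*64) + (208 + 8*0) = (519 + 17792) + (208 + 0) = 18311 + 208 = 18519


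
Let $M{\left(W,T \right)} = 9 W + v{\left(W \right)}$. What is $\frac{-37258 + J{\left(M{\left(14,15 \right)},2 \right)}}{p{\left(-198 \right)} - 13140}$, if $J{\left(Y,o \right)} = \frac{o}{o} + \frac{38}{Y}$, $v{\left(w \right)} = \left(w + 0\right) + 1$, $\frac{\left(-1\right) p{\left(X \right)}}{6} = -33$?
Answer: $\frac{5253199}{1824822} \approx 2.8787$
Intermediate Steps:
$p{\left(X \right)} = 198$ ($p{\left(X \right)} = \left(-6\right) \left(-33\right) = 198$)
$v{\left(w \right)} = 1 + w$ ($v{\left(w \right)} = w + 1 = 1 + w$)
$M{\left(W,T \right)} = 1 + 10 W$ ($M{\left(W,T \right)} = 9 W + \left(1 + W\right) = 1 + 10 W$)
$J{\left(Y,o \right)} = 1 + \frac{38}{Y}$
$\frac{-37258 + J{\left(M{\left(14,15 \right)},2 \right)}}{p{\left(-198 \right)} - 13140} = \frac{-37258 + \frac{38 + \left(1 + 10 \cdot 14\right)}{1 + 10 \cdot 14}}{198 - 13140} = \frac{-37258 + \frac{38 + \left(1 + 140\right)}{1 + 140}}{-12942} = \left(-37258 + \frac{38 + 141}{141}\right) \left(- \frac{1}{12942}\right) = \left(-37258 + \frac{1}{141} \cdot 179\right) \left(- \frac{1}{12942}\right) = \left(-37258 + \frac{179}{141}\right) \left(- \frac{1}{12942}\right) = \left(- \frac{5253199}{141}\right) \left(- \frac{1}{12942}\right) = \frac{5253199}{1824822}$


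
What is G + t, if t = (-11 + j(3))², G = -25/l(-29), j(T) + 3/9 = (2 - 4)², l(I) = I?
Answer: 14261/261 ≈ 54.640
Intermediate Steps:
j(T) = 11/3 (j(T) = -⅓ + (2 - 4)² = -⅓ + (-2)² = -⅓ + 4 = 11/3)
G = 25/29 (G = -25/(-29) = -25*(-1/29) = 25/29 ≈ 0.86207)
t = 484/9 (t = (-11 + 11/3)² = (-22/3)² = 484/9 ≈ 53.778)
G + t = 25/29 + 484/9 = 14261/261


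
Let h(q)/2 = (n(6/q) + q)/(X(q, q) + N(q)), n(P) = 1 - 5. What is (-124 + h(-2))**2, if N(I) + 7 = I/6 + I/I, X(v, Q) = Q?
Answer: 9388096/625 ≈ 15021.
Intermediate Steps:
n(P) = -4
N(I) = -6 + I/6 (N(I) = -7 + (I/6 + I/I) = -7 + (I*(1/6) + 1) = -7 + (I/6 + 1) = -7 + (1 + I/6) = -6 + I/6)
h(q) = 2*(-4 + q)/(-6 + 7*q/6) (h(q) = 2*((-4 + q)/(q + (-6 + q/6))) = 2*((-4 + q)/(-6 + 7*q/6)) = 2*(-4 + q)/(-6 + 7*q/6))
(-124 + h(-2))**2 = (-124 + 12*(-4 - 2)/(-36 + 7*(-2)))**2 = (-124 + 12*(-6)/(-36 - 14))**2 = (-124 + 12*(-6)/(-50))**2 = (-124 + 12*(-1/50)*(-6))**2 = (-124 + 36/25)**2 = (-3064/25)**2 = 9388096/625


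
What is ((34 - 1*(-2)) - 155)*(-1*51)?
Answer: 6069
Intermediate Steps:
((34 - 1*(-2)) - 155)*(-1*51) = ((34 + 2) - 155)*(-51) = (36 - 155)*(-51) = -119*(-51) = 6069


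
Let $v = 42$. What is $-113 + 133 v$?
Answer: $5473$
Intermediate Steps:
$-113 + 133 v = -113 + 133 \cdot 42 = -113 + 5586 = 5473$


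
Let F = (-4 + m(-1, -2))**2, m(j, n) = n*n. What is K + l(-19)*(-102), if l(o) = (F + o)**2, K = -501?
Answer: -37323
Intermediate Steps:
m(j, n) = n**2
F = 0 (F = (-4 + (-2)**2)**2 = (-4 + 4)**2 = 0**2 = 0)
l(o) = o**2 (l(o) = (0 + o)**2 = o**2)
K + l(-19)*(-102) = -501 + (-19)**2*(-102) = -501 + 361*(-102) = -501 - 36822 = -37323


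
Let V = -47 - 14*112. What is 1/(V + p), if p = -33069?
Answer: -1/34684 ≈ -2.8832e-5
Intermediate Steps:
V = -1615 (V = -47 - 1568 = -1615)
1/(V + p) = 1/(-1615 - 33069) = 1/(-34684) = -1/34684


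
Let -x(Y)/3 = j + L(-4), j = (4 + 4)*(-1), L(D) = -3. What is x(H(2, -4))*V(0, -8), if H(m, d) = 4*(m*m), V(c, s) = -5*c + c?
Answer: 0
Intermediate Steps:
j = -8 (j = 8*(-1) = -8)
V(c, s) = -4*c
H(m, d) = 4*m²
x(Y) = 33 (x(Y) = -3*(-8 - 3) = -3*(-11) = 33)
x(H(2, -4))*V(0, -8) = 33*(-4*0) = 33*0 = 0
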